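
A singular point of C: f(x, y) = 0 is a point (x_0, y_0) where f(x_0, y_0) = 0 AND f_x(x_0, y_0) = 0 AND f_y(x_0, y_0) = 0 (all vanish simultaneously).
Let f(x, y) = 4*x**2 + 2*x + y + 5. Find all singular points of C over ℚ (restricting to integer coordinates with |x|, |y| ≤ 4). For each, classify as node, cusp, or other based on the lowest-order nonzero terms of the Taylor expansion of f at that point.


No singular points in the scanned grid; C is smooth there.

Compute partial derivatives:
  f_x = 8*x + 2.
  f_y = 1.
f_y = 1 is a nonzero constant, so f_y never vanishes: no point (x, y) can satisfy f = f_x = f_y = 0. In particular no (x, y) ∈ {−4, ..., 4}² is singular; the curve is smooth.


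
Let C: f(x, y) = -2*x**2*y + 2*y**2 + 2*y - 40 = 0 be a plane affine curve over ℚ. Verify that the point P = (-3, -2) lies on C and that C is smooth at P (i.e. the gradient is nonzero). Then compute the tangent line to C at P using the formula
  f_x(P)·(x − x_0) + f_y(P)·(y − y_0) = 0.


Tangent line at P: -24*x - 24*y - 120 = 0.

Step 1: f(-3, -2) = 0, so P lies on C.
Step 2: partial derivatives
  f_x(x, y) = -4*x*y, f_y(x, y) = -2*x**2 + 4*y + 2.
  f_x(P) = -24, f_y(P) = -24 (gradient nonzero, so P is smooth).
Step 3: tangent line at P: -24·(x − -3) + -24·(y − -2) = 0.
Expanding: -24*x - 24*y - 120 = 0.


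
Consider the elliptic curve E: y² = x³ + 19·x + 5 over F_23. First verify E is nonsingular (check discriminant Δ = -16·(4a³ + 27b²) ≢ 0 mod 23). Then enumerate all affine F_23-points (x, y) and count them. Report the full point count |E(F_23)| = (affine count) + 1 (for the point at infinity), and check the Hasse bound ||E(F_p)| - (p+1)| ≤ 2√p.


Affine points = {(1, 5), (1, 18), (5, 8), (5, 15), (6, 6), (6, 17), (8, 5), (8, 18), (9, 10), (9, 13), (11, 2), (11, 21), (12, 11), (12, 12), (14, 5), (14, 18), (15, 10), (15, 13), (16, 9), (16, 14), (19, 7), (19, 16), (20, 6), (20, 17), (22, 10), (22, 13)}; affine count = 26; |E(F_23)| = 27.

Discriminant check: Δ ∝ 4a³ + 27b² = 4·19³ + 27·5² = 4·6859 + 27·25 ≡ 5 (mod 23). Nonzero ⇒ E is nonsingular.
For each x ∈ F_23, compute rhs = x³ + 19·x + 5 mod 23, then count y ∈ F_23 with y² ≡ rhs.
  x = 0: rhs = 5, matching y values: none (0 points).
  x = 1: rhs = 2, matching y values: 5, 18 (2 points).
  x = 2: rhs = 5, matching y values: none (0 points).
  x = 3: rhs = 20, matching y values: none (0 points).
  x = 4: rhs = 7, matching y values: none (0 points).
  x = 5: rhs = 18, matching y values: 8, 15 (2 points).
  x = 6: rhs = 13, matching y values: 6, 17 (2 points).
  x = 7: rhs = 21, matching y values: none (0 points).
  x = 8: rhs = 2, matching y values: 5, 18 (2 points).
  x = 9: rhs = 8, matching y values: 10, 13 (2 points).
  x = 10: rhs = 22, matching y values: none (0 points).
  x = 11: rhs = 4, matching y values: 2, 21 (2 points).
  x = 12: rhs = 6, matching y values: 11, 12 (2 points).
  x = 13: rhs = 11, matching y values: none (0 points).
  x = 14: rhs = 2, matching y values: 5, 18 (2 points).
  x = 15: rhs = 8, matching y values: 10, 13 (2 points).
  x = 16: rhs = 12, matching y values: 9, 14 (2 points).
  x = 17: rhs = 20, matching y values: none (0 points).
  x = 18: rhs = 15, matching y values: none (0 points).
  x = 19: rhs = 3, matching y values: 7, 16 (2 points).
  x = 20: rhs = 13, matching y values: 6, 17 (2 points).
  x = 21: rhs = 5, matching y values: none (0 points).
  x = 22: rhs = 8, matching y values: 10, 13 (2 points).
Total affine count: 26.
Full point count |E(F_23)| = 26 + 1 = 27.
Hasse bound: |27 − (23+1)| = |3| = 3 ≤ 2√23 ≈ 9.5917 ✓.


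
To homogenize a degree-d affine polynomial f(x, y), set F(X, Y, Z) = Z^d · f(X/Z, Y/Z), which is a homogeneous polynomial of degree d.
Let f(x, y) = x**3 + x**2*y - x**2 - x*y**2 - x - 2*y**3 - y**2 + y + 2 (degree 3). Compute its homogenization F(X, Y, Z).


F(X, Y, Z) = X**3 + X**2*Y - X**2*Z - X*Y**2 - X*Z**2 - 2*Y**3 - Y**2*Z + Y*Z**2 + 2*Z**3

deg(f) = 3.
Substitute x = X/Z, y = Y/Z into f, then multiply by Z^3.
  monomial 1·x^3·y^0 ↦ 1·X^3·Y^0·Z^0.
  monomial 1·x^2·y^1 ↦ 1·X^2·Y^1·Z^0.
  monomial -1·x^2·y^0 ↦ -1·X^2·Y^0·Z^1.
  monomial -1·x^1·y^2 ↦ -1·X^1·Y^2·Z^0.
  monomial -1·x^1·y^0 ↦ -1·X^1·Y^0·Z^2.
  monomial -2·x^0·y^3 ↦ -2·X^0·Y^3·Z^0.
  monomial -1·x^0·y^2 ↦ -1·X^0·Y^2·Z^1.
  monomial 1·x^0·y^1 ↦ 1·X^0·Y^1·Z^2.
  monomial 2·x^0·y^0 ↦ 2·X^0·Y^0·Z^3.
Collecting: F(X, Y, Z) = X**3 + X**2*Y - X**2*Z - X*Y**2 - X*Z**2 - 2*Y**3 - Y**2*Z + Y*Z**2 + 2*Z**3.


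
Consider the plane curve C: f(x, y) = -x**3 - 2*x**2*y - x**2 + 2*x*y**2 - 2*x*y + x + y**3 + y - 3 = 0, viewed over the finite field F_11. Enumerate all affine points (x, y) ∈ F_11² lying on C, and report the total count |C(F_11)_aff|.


Affine F_11-points: {(0, 8), (1, 10), (2, 2), (3, 7), (4, 10), (6, 1), (6, 3), (6, 6), (7, 1), (7, 8), (7, 10), (9, 8), (10, 9)}; count = 13.

For each of the 121 pairs (x, y) ∈ F_11², evaluate f(x, y) mod 11. Record the zeros.
  x = 0: [0↦8, 1↦10, 2↦7, 3↦5, 4↦10, 5↦6, 6↦10, 7↦6, 8↦0, 9↦9, 10↦6]  zeros at y ∈ {8}
  x = 1: [0↦7, 1↦7, 2↦6, 3↦10, 4↦3, 5↦2, 6↦2, 7↦9, 8↦7, 9↦2, 10↦0]  zeros at y ∈ {10}
  x = 2: [0↦9, 1↦3, 2↦0, 3↦6, 4↦5, 5↦3, 6↦6, 7↦9, 8↦7, 9↦6, 10↦1]  zeros at y ∈ {2}
  x = 3: [0↦8, 1↦3, 2↦5, 3↦9, 4↦10, 5↦3, 6↦5, 7↦0, 8↦5, 9↦4, 10↦3]  zeros at y ∈ {7}
  x = 4: [0↦9, 1↦1, 2↦4, 3↦2, 4↦1, 5↦7, 6↦4, 7↦9, 8↦6, 9↦1, 10↦0]  zeros at y ∈ {10}
  x = 5: [0↦6, 1↦2, 2↦2, 3↦1, 4↦5, 5↦9, 6↦8, 7↦8, 8↦4, 9↦2, 10↦8]  zeros at y ∈ ∅
  x = 6: [0↦4, 1↦0, 2↦4, 3↦0, 4↦5, 5↦3, 6↦0, 7↦2, 8↦4, 9↦1, 10↦10]  zeros at y ∈ {1, 3, 6}
  x = 7: [0↦8, 1↦0, 2↦4, 3↦4, 4↦6, 5↦5, 6↦7, 7↦7, 8↦0, 9↦3, 10↦0]  zeros at y ∈ {1, 8, 10}
  x = 8: [0↦1, 1↦7, 2↦7, 3↦7, 4↦2, 5↦9, 6↦1, 7↦6, 8↦8, 9↦2, 10↦5]  zeros at y ∈ ∅
  x = 9: [0↦10, 1↦4, 2↦7, 3↦3, 4↦9, 5↦9, 6↦9, 7↦4, 8↦0, 9↦3, 10↦8]  zeros at y ∈ {8}
  x = 10: [0↦7, 1↦7, 2↦9, 3↦8, 4↦10, 5↦10, 6↦3, 7↦6, 8↦3, 9↦0, 10↦3]  zeros at y ∈ {9}
Collecting zeros: affine points = {(0, 8), (1, 10), (2, 2), (3, 7), (4, 10), (6, 1), (6, 3), (6, 6), (7, 1), (7, 8), (7, 10), (9, 8), (10, 9)}.
Total count |C(F_11)_aff| = 13.


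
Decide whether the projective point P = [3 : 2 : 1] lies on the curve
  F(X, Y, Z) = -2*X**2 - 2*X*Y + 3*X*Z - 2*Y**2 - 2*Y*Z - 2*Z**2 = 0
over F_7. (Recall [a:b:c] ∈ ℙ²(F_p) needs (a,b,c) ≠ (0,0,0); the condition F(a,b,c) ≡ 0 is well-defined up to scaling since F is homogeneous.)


F(3,2,1) ≡ 0 (mod 7); P is on the curve.

Evaluate F(3, 2, 1) term-by-term (mod 7).
  -2*X**2 ↦ -2·9·1·1 = -18
  -2*X*Y ↦ -2·3·2·1 = -12
  3*X*Z ↦ 3·3·1·1 = 9
  -2*Y**2 ↦ -2·1·4·1 = -8
  -2*Y*Z ↦ -2·1·2·1 = -4
  -2*Z**2 ↦ -2·1·1·1 = -2
Sum: F(3, 2, 1) = (-18) + (-12) + (9) + (-8) + (-4) + (-2) = -35.
Reducing mod 7: -35 ≡ 0 (mod 7).
Since F(a, b, c) ≡ 0 (mod 7), P lies on the curve.


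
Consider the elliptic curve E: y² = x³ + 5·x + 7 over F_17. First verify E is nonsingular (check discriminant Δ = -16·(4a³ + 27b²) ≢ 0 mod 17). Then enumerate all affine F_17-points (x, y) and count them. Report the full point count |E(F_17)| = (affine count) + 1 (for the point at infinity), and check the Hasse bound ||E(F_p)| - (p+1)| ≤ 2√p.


Affine points = {(1, 8), (1, 9), (2, 5), (2, 12), (3, 7), (3, 10), (5, 2), (5, 15), (6, 7), (6, 10), (8, 7), (8, 10), (9, 4), (9, 13), (11, 4), (11, 13), (13, 5), (13, 12), (14, 4), (14, 13), (16, 1), (16, 16)}; affine count = 22; |E(F_17)| = 23.

Discriminant check: Δ ∝ 4a³ + 27b² = 4·5³ + 27·7² = 4·125 + 27·49 ≡ 4 (mod 17). Nonzero ⇒ E is nonsingular.
For each x ∈ F_17, compute rhs = x³ + 5·x + 7 mod 17, then count y ∈ F_17 with y² ≡ rhs.
  x = 0: rhs = 7, matching y values: none (0 points).
  x = 1: rhs = 13, matching y values: 8, 9 (2 points).
  x = 2: rhs = 8, matching y values: 5, 12 (2 points).
  x = 3: rhs = 15, matching y values: 7, 10 (2 points).
  x = 4: rhs = 6, matching y values: none (0 points).
  x = 5: rhs = 4, matching y values: 2, 15 (2 points).
  x = 6: rhs = 15, matching y values: 7, 10 (2 points).
  x = 7: rhs = 11, matching y values: none (0 points).
  x = 8: rhs = 15, matching y values: 7, 10 (2 points).
  x = 9: rhs = 16, matching y values: 4, 13 (2 points).
  x = 10: rhs = 3, matching y values: none (0 points).
  x = 11: rhs = 16, matching y values: 4, 13 (2 points).
  x = 12: rhs = 10, matching y values: none (0 points).
  x = 13: rhs = 8, matching y values: 5, 12 (2 points).
  x = 14: rhs = 16, matching y values: 4, 13 (2 points).
  x = 15: rhs = 6, matching y values: none (0 points).
  x = 16: rhs = 1, matching y values: 1, 16 (2 points).
Total affine count: 22.
Full point count |E(F_17)| = 22 + 1 = 23.
Hasse bound: |23 − (17+1)| = |5| = 5 ≤ 2√17 ≈ 8.2462 ✓.


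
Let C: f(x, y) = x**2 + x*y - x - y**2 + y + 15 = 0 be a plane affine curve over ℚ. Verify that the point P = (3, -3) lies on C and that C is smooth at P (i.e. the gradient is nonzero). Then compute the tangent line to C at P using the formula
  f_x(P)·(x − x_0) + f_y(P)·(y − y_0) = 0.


Tangent line at P: 2*x + 10*y + 24 = 0.

Step 1: f(3, -3) = 0, so P lies on C.
Step 2: partial derivatives
  f_x(x, y) = 2*x + y - 1, f_y(x, y) = x - 2*y + 1.
  f_x(P) = 2, f_y(P) = 10 (gradient nonzero, so P is smooth).
Step 3: tangent line at P: 2·(x − 3) + 10·(y − -3) = 0.
Expanding: 2*x + 10*y + 24 = 0.


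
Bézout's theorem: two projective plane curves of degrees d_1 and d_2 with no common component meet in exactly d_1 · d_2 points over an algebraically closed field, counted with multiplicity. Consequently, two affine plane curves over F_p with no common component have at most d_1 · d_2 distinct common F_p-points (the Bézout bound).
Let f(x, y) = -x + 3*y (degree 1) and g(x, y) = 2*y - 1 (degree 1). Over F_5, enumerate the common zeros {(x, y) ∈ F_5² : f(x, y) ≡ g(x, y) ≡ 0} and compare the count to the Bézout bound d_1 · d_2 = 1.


Common zeros: {(4, 3)}; count = 1; Bézout bound = 1.

deg(f) = 1, deg(g) = 1, so Bézout bound = 1.
Scan x ∈ F_5. For each x, list the y ∈ F_5 with f(x, y) ≡ 0 and those with g(x, y) ≡ 0 (mod 5); the common zeros in that column are the intersection.
  x = 0: f ≡ 0 at y ∈ {0}; g ≡ 0 at y ∈ {3}; common: ∅.
  x = 1: f ≡ 0 at y ∈ {2}; g ≡ 0 at y ∈ {3}; common: ∅.
  x = 2: f ≡ 0 at y ∈ {4}; g ≡ 0 at y ∈ {3}; common: ∅.
  x = 3: f ≡ 0 at y ∈ {1}; g ≡ 0 at y ∈ {3}; common: ∅.
  x = 4: f ≡ 0 at y ∈ {3}; g ≡ 0 at y ∈ {3}; common: {3}.
Collecting: common zeros = {(4, 3)}, so the count is 1.
Comparison with the Bézout bound: 1 ≤ 1 = deg(f)·deg(g), as expected for curves with no common component (the bound is attained).


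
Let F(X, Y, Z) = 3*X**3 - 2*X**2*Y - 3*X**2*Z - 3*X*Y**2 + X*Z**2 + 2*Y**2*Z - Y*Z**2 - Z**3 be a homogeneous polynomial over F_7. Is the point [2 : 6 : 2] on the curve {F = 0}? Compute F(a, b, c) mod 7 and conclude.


F(2,6,2) ≡ 3 (mod 7); P is NOT on the curve.

Evaluate F(2, 6, 2) term-by-term (mod 7).
  3*X**3 ↦ 3·8·1·1 = 24
  -2*X**2*Y ↦ -2·4·6·1 = -48
  -3*X**2*Z ↦ -3·4·1·2 = -24
  -3*X*Y**2 ↦ -3·2·36·1 = -216
  X*Z**2 ↦ 1·2·1·4 = 8
  2*Y**2*Z ↦ 2·1·36·2 = 144
  -Y*Z**2 ↦ -1·1·6·4 = -24
  -Z**3 ↦ -1·1·1·8 = -8
Sum: F(2, 6, 2) = (24) + (-48) + (-24) + (-216) + (8) + (144) + (-24) + (-8) = -144.
Reducing mod 7: -144 ≡ 3 (mod 7).
Since F(a, b, c) ≡ 3 ≠ 0 (mod 7), P does NOT lie on the curve.


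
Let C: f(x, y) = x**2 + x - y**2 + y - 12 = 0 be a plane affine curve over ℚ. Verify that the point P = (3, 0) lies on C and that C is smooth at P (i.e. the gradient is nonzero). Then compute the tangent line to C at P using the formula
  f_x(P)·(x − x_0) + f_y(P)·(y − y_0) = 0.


Tangent line at P: 7*x + y - 21 = 0.

Step 1: f(3, 0) = 0, so P lies on C.
Step 2: partial derivatives
  f_x(x, y) = 2*x + 1, f_y(x, y) = 1 - 2*y.
  f_x(P) = 7, f_y(P) = 1 (gradient nonzero, so P is smooth).
Step 3: tangent line at P: 7·(x − 3) + 1·(y − 0) = 0.
Expanding: 7*x + y - 21 = 0.


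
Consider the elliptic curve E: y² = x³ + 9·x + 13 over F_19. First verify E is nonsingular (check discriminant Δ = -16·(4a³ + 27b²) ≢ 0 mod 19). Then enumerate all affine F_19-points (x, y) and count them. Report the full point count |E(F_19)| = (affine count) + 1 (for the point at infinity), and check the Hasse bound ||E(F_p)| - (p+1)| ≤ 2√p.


Affine points = {(1, 2), (1, 17), (2, 1), (2, 18), (6, 6), (6, 13), (7, 1), (7, 18), (9, 5), (9, 14), (10, 1), (10, 18), (12, 5), (12, 14), (13, 3), (13, 16), (16, 4), (16, 15), (17, 5), (17, 14)}; affine count = 20; |E(F_19)| = 21.

Discriminant check: Δ ∝ 4a³ + 27b² = 4·9³ + 27·13² = 4·729 + 27·169 ≡ 12 (mod 19). Nonzero ⇒ E is nonsingular.
For each x ∈ F_19, compute rhs = x³ + 9·x + 13 mod 19, then count y ∈ F_19 with y² ≡ rhs.
  x = 0: rhs = 13, matching y values: none (0 points).
  x = 1: rhs = 4, matching y values: 2, 17 (2 points).
  x = 2: rhs = 1, matching y values: 1, 18 (2 points).
  x = 3: rhs = 10, matching y values: none (0 points).
  x = 4: rhs = 18, matching y values: none (0 points).
  x = 5: rhs = 12, matching y values: none (0 points).
  x = 6: rhs = 17, matching y values: 6, 13 (2 points).
  x = 7: rhs = 1, matching y values: 1, 18 (2 points).
  x = 8: rhs = 8, matching y values: none (0 points).
  x = 9: rhs = 6, matching y values: 5, 14 (2 points).
  x = 10: rhs = 1, matching y values: 1, 18 (2 points).
  x = 11: rhs = 18, matching y values: none (0 points).
  x = 12: rhs = 6, matching y values: 5, 14 (2 points).
  x = 13: rhs = 9, matching y values: 3, 16 (2 points).
  x = 14: rhs = 14, matching y values: none (0 points).
  x = 15: rhs = 8, matching y values: none (0 points).
  x = 16: rhs = 16, matching y values: 4, 15 (2 points).
  x = 17: rhs = 6, matching y values: 5, 14 (2 points).
  x = 18: rhs = 3, matching y values: none (0 points).
Total affine count: 20.
Full point count |E(F_19)| = 20 + 1 = 21.
Hasse bound: |21 − (19+1)| = |1| = 1 ≤ 2√19 ≈ 8.7178 ✓.


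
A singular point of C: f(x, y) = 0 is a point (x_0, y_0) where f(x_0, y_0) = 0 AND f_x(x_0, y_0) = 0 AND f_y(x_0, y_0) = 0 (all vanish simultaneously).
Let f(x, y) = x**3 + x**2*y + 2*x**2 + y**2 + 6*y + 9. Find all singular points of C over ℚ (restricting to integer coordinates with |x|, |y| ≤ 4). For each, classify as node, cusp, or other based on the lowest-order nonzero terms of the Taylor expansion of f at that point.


Singular points: {(0, -3)}; classification: node.

Compute partial derivatives:
  f_x = 3*x**2 + 2*x*y + 4*x.
  f_y = x**2 + 2*y + 6.
Scan x_0 ∈ {−4, ..., 4}. For each x_0, f_y(x_0, y) is a polynomial in y; find its integer roots y ∈ {−4, ..., 4}, then test f_x and f at those candidates.
  x = -4: f_y(-4, y) = 2*y + 22; no integer root y with |y| ≤ 4.
  x = -3: f_y(-3, y) = 2*y + 15; no integer root y with |y| ≤ 4.
  x = -2: f_y(-2, y) = 2*y + 10; no integer root y with |y| ≤ 4.
  x = -1: f_y(-1, y) = 2*y + 7; no integer root y with |y| ≤ 4.
  x = 0: f_y(0, y) = 2*y + 6; vanishes at y ∈ {-3}. (0, -3): f_x = 0, f = 0 — SINGULAR.
  x = 1: f_y(1, y) = 2*y + 7; no integer root y with |y| ≤ 4.
  x = 2: f_y(2, y) = 2*y + 10; no integer root y with |y| ≤ 4.
  x = 3: f_y(3, y) = 2*y + 15; no integer root y with |y| ≤ 4.
  x = 4: f_y(4, y) = 2*y + 22; no integer root y with |y| ≤ 4.
Only singular point on the grid: (0, -3).
Classify: substitute x = 0 + u, y = -3 + v and expand: f = u**3 + u**2*v - u**2 + v**2.
No constant or linear terms (consistent with a singular point). Quadratic part: -u**2 + v**2. Cubic part: u**3 + u**2*v.
The quadratic part v**2 - u**2 = (v − u)(v + u) splits into two distinct linear factors, so there are two distinct tangent lines y − -3 = ±(x − 0) — this is a node (ordinary double point).
Classification: node.


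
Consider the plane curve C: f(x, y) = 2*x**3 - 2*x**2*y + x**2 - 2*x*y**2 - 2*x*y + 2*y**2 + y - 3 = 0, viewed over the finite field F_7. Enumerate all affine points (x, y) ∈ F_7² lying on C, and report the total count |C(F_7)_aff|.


Affine F_7-points: {(0, 1), (0, 2), (1, 0), (6, 2), (6, 3)}; count = 5.

For each of the 49 pairs (x, y) ∈ F_7², evaluate f(x, y) mod 7. Record the zeros.
  x = 0: [0↦4, 1↦0, 2↦0, 3↦4, 4↦5, 5↦3, 6↦5]  zeros at y ∈ {1, 2}
  x = 1: [0↦0, 1↦4, 2↦1, 3↦5, 4↦2, 5↦6, 6↦3]  zeros at y ∈ {0}
  x = 2: [0↦3, 1↦4, 2↦1, 3↦1, 4↦4, 5↦3, 6↦5]  zeros at y ∈ ∅
  x = 3: [0↦4, 1↦5, 2↦5, 3↦4, 4↦2, 5↦6, 6↦2]  zeros at y ∈ ∅
  x = 4: [0↦1, 1↦5, 2↦4, 3↦5, 4↦1, 5↦6, 6↦6]  zeros at y ∈ ∅
  x = 5: [0↦6, 1↦2, 2↦3, 3↦2, 4↦6, 5↦1, 6↦1]  zeros at y ∈ ∅
  x = 6: [0↦3, 1↦1, 2↦0, 3↦0, 4↦1, 5↦3, 6↦6]  zeros at y ∈ {2, 3}
Collecting zeros: affine points = {(0, 1), (0, 2), (1, 0), (6, 2), (6, 3)}.
Total count |C(F_7)_aff| = 5.


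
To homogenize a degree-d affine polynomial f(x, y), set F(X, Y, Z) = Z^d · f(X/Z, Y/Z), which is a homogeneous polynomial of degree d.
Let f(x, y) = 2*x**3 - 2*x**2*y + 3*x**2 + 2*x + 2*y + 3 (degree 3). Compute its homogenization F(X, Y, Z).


F(X, Y, Z) = 2*X**3 - 2*X**2*Y + 3*X**2*Z + 2*X*Z**2 + 2*Y*Z**2 + 3*Z**3

deg(f) = 3.
Substitute x = X/Z, y = Y/Z into f, then multiply by Z^3.
  monomial 2·x^3·y^0 ↦ 2·X^3·Y^0·Z^0.
  monomial -2·x^2·y^1 ↦ -2·X^2·Y^1·Z^0.
  monomial 3·x^2·y^0 ↦ 3·X^2·Y^0·Z^1.
  monomial 2·x^1·y^0 ↦ 2·X^1·Y^0·Z^2.
  monomial 2·x^0·y^1 ↦ 2·X^0·Y^1·Z^2.
  monomial 3·x^0·y^0 ↦ 3·X^0·Y^0·Z^3.
Collecting: F(X, Y, Z) = 2*X**3 - 2*X**2*Y + 3*X**2*Z + 2*X*Z**2 + 2*Y*Z**2 + 3*Z**3.


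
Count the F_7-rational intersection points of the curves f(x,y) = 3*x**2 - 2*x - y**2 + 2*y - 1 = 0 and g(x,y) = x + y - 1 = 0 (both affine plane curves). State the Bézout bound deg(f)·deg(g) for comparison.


Common zeros: {(0, 1), (1, 0)}; count = 2; Bézout bound = 2.

deg(f) = 2, deg(g) = 1, so Bézout bound = 2.
Scan x ∈ F_7. For each x, list the y ∈ F_7 with f(x, y) ≡ 0 and those with g(x, y) ≡ 0 (mod 7); the common zeros in that column are the intersection.
  x = 0: f ≡ 0 at y ∈ {1}; g ≡ 0 at y ∈ {1}; common: {1}.
  x = 1: f ≡ 0 at y ∈ {0, 2}; g ≡ 0 at y ∈ {0}; common: {0}.
  x = 2: f ≡ 0 at y ∈ {0, 2}; g ≡ 0 at y ∈ {6}; common: ∅.
  x = 3: f ≡ 0 at y ∈ {1}; g ≡ 0 at y ∈ {5}; common: ∅.
  x = 4: f ≡ 0 at y ∈ ∅; g ≡ 0 at y ∈ {4}; common: ∅.
  x = 5: f ≡ 0 at y ∈ {4, 5}; g ≡ 0 at y ∈ {3}; common: ∅.
  x = 6: f ≡ 0 at y ∈ ∅; g ≡ 0 at y ∈ {2}; common: ∅.
Collecting: common zeros = {(0, 1), (1, 0)}, so the count is 2.
Comparison with the Bézout bound: 2 ≤ 2 = deg(f)·deg(g), as expected for curves with no common component (the bound is attained).


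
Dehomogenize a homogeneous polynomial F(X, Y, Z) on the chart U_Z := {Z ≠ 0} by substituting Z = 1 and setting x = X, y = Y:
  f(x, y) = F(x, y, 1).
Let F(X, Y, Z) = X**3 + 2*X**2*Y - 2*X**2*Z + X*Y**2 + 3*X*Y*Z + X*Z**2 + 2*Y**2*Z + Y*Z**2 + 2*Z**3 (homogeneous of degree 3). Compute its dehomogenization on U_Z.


f(x, y) = x**3 + 2*x**2*y - 2*x**2 + x*y**2 + 3*x*y + x + 2*y**2 + y + 2

On U_Z we set Z = 1. Each monomial c·X^i·Y^j·Z^k in F becomes c·x^i·y^j·1^k = c·x^i·y^j.
Substituting Z = 1: F(X, Y, 1) = x**3 + 2*x**2*y - 2*x**2 + x*y**2 + 3*x*y + x + 2*y**2 + y + 2.
Note: deg(f) ≤ deg(F) = 3; strict inequality happens when F is divisible by Z (lost terms).


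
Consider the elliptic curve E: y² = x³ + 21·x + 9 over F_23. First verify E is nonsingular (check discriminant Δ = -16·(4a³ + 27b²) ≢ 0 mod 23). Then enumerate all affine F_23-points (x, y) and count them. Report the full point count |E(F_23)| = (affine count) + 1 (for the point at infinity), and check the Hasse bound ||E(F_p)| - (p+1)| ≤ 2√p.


Affine points = {(0, 3), (0, 20), (1, 10), (1, 13), (2, 6), (2, 17), (5, 3), (5, 20), (6, 11), (6, 12), (7, 4), (7, 19), (10, 0), (13, 8), (13, 15), (16, 5), (16, 18), (17, 9), (17, 14), (18, 3), (18, 20)}; affine count = 21; |E(F_23)| = 22.

Discriminant check: Δ ∝ 4a³ + 27b² = 4·21³ + 27·9² = 4·9261 + 27·81 ≡ 16 (mod 23). Nonzero ⇒ E is nonsingular.
For each x ∈ F_23, compute rhs = x³ + 21·x + 9 mod 23, then count y ∈ F_23 with y² ≡ rhs.
  x = 0: rhs = 9, matching y values: 3, 20 (2 points).
  x = 1: rhs = 8, matching y values: 10, 13 (2 points).
  x = 2: rhs = 13, matching y values: 6, 17 (2 points).
  x = 3: rhs = 7, matching y values: none (0 points).
  x = 4: rhs = 19, matching y values: none (0 points).
  x = 5: rhs = 9, matching y values: 3, 20 (2 points).
  x = 6: rhs = 6, matching y values: 11, 12 (2 points).
  x = 7: rhs = 16, matching y values: 4, 19 (2 points).
  x = 8: rhs = 22, matching y values: none (0 points).
  x = 9: rhs = 7, matching y values: none (0 points).
  x = 10: rhs = 0, matching y values: 0 (1 points).
  x = 11: rhs = 7, matching y values: none (0 points).
  x = 12: rhs = 11, matching y values: none (0 points).
  x = 13: rhs = 18, matching y values: 8, 15 (2 points).
  x = 14: rhs = 11, matching y values: none (0 points).
  x = 15: rhs = 19, matching y values: none (0 points).
  x = 16: rhs = 2, matching y values: 5, 18 (2 points).
  x = 17: rhs = 12, matching y values: 9, 14 (2 points).
  x = 18: rhs = 9, matching y values: 3, 20 (2 points).
  x = 19: rhs = 22, matching y values: none (0 points).
  x = 20: rhs = 11, matching y values: none (0 points).
  x = 21: rhs = 5, matching y values: none (0 points).
  x = 22: rhs = 10, matching y values: none (0 points).
Total affine count: 21.
Full point count |E(F_23)| = 21 + 1 = 22.
Hasse bound: |22 − (23+1)| = |-2| = 2 ≤ 2√23 ≈ 9.5917 ✓.


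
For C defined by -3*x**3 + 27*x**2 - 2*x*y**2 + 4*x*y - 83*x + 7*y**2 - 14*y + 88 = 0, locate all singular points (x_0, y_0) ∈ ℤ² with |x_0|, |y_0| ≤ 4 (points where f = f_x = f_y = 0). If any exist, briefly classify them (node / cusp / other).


Singular points: {(3, 1)}; classification: cusp.

Compute partial derivatives:
  f_x = -9*x**2 + 54*x - 2*y**2 + 4*y - 83.
  f_y = -4*x*y + 4*x + 14*y - 14.
Scan x_0 ∈ {−4, ..., 4}. For each x_0, f_y(x_0, y) is a polynomial in y; find its integer roots y ∈ {−4, ..., 4}, then test f_x and f at those candidates.
  x = -4: f_y(-4, y) = 30*y - 30; vanishes at y ∈ {1}. (-4, 1): f_x = -441 ≠ 0.
  x = -3: f_y(-3, y) = 26*y - 26; vanishes at y ∈ {1}. (-3, 1): f_x = -324 ≠ 0.
  x = -2: f_y(-2, y) = 22*y - 22; vanishes at y ∈ {1}. (-2, 1): f_x = -225 ≠ 0.
  x = -1: f_y(-1, y) = 18*y - 18; vanishes at y ∈ {1}. (-1, 1): f_x = -144 ≠ 0.
  x = 0: f_y(0, y) = 14*y - 14; vanishes at y ∈ {1}. (0, 1): f_x = -81 ≠ 0.
  x = 1: f_y(1, y) = 10*y - 10; vanishes at y ∈ {1}. (1, 1): f_x = -36 ≠ 0.
  x = 2: f_y(2, y) = 6*y - 6; vanishes at y ∈ {1}. (2, 1): f_x = -9 ≠ 0.
  x = 3: f_y(3, y) = 2*y - 2; vanishes at y ∈ {1}. (3, 1): f_x = 0, f = 0 — SINGULAR.
  x = 4: f_y(4, y) = 2 - 2*y; vanishes at y ∈ {1}. (4, 1): f_x = -9 ≠ 0.
Only singular point on the grid: (3, 1).
Classify: substitute x = 3 + u, y = 1 + v and expand: f = -3*u**3 - 2*u*v**2 + v**2.
No constant or linear terms (consistent with a singular point). Quadratic part: v**2. Cubic part: -3*u**3 - 2*u*v**2.
The quadratic part v**2 is a perfect square, so there is a single (double) tangent line v = 0, i.e. y = 1. Restricting the cubic part to that line (v = 0) leaves -3*u**3 ≠ 0, so f is not divisible by v and the branch is v² ≈ 3*u**3 to lowest order — this is a cusp.
Classification: cusp.


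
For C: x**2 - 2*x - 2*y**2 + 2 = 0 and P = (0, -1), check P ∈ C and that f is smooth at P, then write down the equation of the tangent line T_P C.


Tangent line at P: -2*x + 4*y + 4 = 0.

Step 1: f(0, -1) = 0, so P lies on C.
Step 2: partial derivatives
  f_x(x, y) = 2*x - 2, f_y(x, y) = -4*y.
  f_x(P) = -2, f_y(P) = 4 (gradient nonzero, so P is smooth).
Step 3: tangent line at P: -2·(x − 0) + 4·(y − -1) = 0.
Expanding: -2*x + 4*y + 4 = 0.


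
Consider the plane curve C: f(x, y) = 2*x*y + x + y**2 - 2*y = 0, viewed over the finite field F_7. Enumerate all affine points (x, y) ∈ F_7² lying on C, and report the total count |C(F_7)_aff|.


Affine F_7-points: {(0, 0), (0, 2), (3, 4), (3, 6), (5, 1), (5, 5)}; count = 6.

For each of the 49 pairs (x, y) ∈ F_7², evaluate f(x, y) mod 7. Record the zeros.
  x = 0: [0↦0, 1↦6, 2↦0, 3↦3, 4↦1, 5↦1, 6↦3]  zeros at y ∈ {0, 2}
  x = 1: [0↦1, 1↦2, 2↦5, 3↦3, 4↦3, 5↦5, 6↦2]  zeros at y ∈ ∅
  x = 2: [0↦2, 1↦5, 2↦3, 3↦3, 4↦5, 5↦2, 6↦1]  zeros at y ∈ ∅
  x = 3: [0↦3, 1↦1, 2↦1, 3↦3, 4↦0, 5↦6, 6↦0]  zeros at y ∈ {4, 6}
  x = 4: [0↦4, 1↦4, 2↦6, 3↦3, 4↦2, 5↦3, 6↦6]  zeros at y ∈ ∅
  x = 5: [0↦5, 1↦0, 2↦4, 3↦3, 4↦4, 5↦0, 6↦5]  zeros at y ∈ {1, 5}
  x = 6: [0↦6, 1↦3, 2↦2, 3↦3, 4↦6, 5↦4, 6↦4]  zeros at y ∈ ∅
Collecting zeros: affine points = {(0, 0), (0, 2), (3, 4), (3, 6), (5, 1), (5, 5)}.
Total count |C(F_7)_aff| = 6.


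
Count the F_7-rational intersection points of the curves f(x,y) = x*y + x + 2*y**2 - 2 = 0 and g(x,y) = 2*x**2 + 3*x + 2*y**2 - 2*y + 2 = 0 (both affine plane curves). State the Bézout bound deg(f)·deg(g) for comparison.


Common zeros: ∅; count = 0; Bézout bound = 4.

deg(f) = 2, deg(g) = 2, so Bézout bound = 4.
Scan x ∈ F_7. For each x, list the y ∈ F_7 with f(x, y) ≡ 0 and those with g(x, y) ≡ 0 (mod 7); the common zeros in that column are the intersection.
  x = 0: f ≡ 0 at y ∈ {1, 6}; g ≡ 0 at y ∈ {3, 5}; common: ∅.
  x = 1: f ≡ 0 at y ∈ {4, 6}; g ≡ 0 at y ∈ {0, 1}; common: ∅.
  x = 2: f ≡ 0 at y ∈ {0, 6}; g ≡ 0 at y ∈ {3, 5}; common: ∅.
  x = 3: f ≡ 0 at y ∈ {3, 6}; g ≡ 0 at y ∈ ∅; common: ∅.
  x = 4: f ≡ 0 at y ∈ {6}; g ≡ 0 at y ∈ {4}; common: ∅.
  x = 5: f ≡ 0 at y ∈ {2, 6}; g ≡ 0 at y ∈ {4}; common: ∅.
  x = 6: f ≡ 0 at y ∈ {5, 6}; g ≡ 0 at y ∈ ∅; common: ∅.
Collecting: common zeros = ∅, so the count is 0.
Comparison with the Bézout bound: 0 ≤ 4 = deg(f)·deg(g), as expected for curves with no common component (the affine F_7-count falls short of the bound because intersections may lie at infinity, over extension fields, or carry multiplicity).


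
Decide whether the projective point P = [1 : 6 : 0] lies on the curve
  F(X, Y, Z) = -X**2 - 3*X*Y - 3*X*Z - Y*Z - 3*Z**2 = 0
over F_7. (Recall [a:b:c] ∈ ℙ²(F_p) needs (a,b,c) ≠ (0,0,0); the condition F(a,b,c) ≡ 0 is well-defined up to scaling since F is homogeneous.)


F(1,6,0) ≡ 2 (mod 7); P is NOT on the curve.

Evaluate F(1, 6, 0) term-by-term (mod 7).
  -X**2 ↦ -1·1·1·1 = -1
  -3*X*Y ↦ -3·1·6·1 = -18
  -3*X*Z ↦ -3·1·1·0 = 0
  -Y*Z ↦ -1·1·6·0 = 0
  -3*Z**2 ↦ -3·1·1·0 = 0
Sum: F(1, 6, 0) = (-1) + (-18) + (0) + (0) + (0) = -19.
Reducing mod 7: -19 ≡ 2 (mod 7).
Since F(a, b, c) ≡ 2 ≠ 0 (mod 7), P does NOT lie on the curve.


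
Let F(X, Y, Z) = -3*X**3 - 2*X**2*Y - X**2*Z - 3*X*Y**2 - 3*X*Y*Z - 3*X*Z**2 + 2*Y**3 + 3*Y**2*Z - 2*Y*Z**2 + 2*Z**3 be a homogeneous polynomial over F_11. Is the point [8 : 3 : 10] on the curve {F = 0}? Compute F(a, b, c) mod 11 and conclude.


F(8,3,10) ≡ 8 (mod 11); P is NOT on the curve.

Evaluate F(8, 3, 10) term-by-term (mod 11).
  -3*X**3 ↦ -3·512·1·1 = -1536
  -2*X**2*Y ↦ -2·64·3·1 = -384
  -X**2*Z ↦ -1·64·1·10 = -640
  -3*X*Y**2 ↦ -3·8·9·1 = -216
  -3*X*Y*Z ↦ -3·8·3·10 = -720
  -3*X*Z**2 ↦ -3·8·1·100 = -2400
  2*Y**3 ↦ 2·1·27·1 = 54
  3*Y**2*Z ↦ 3·1·9·10 = 270
  -2*Y*Z**2 ↦ -2·1·3·100 = -600
  2*Z**3 ↦ 2·1·1·1000 = 2000
Sum: F(8, 3, 10) = (-1536) + (-384) + (-640) + (-216) + (-720) + (-2400) + (54) + (270) + (-600) + (2000) = -4172.
Reducing mod 11: -4172 ≡ 8 (mod 11).
Since F(a, b, c) ≡ 8 ≠ 0 (mod 11), P does NOT lie on the curve.


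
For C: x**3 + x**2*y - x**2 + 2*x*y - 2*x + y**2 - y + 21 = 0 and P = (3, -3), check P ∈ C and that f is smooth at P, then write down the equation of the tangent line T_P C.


Tangent line at P: -5*x + 8*y + 39 = 0.

Step 1: f(3, -3) = 0, so P lies on C.
Step 2: partial derivatives
  f_x(x, y) = 3*x**2 + 2*x*y - 2*x + 2*y - 2, f_y(x, y) = x**2 + 2*x + 2*y - 1.
  f_x(P) = -5, f_y(P) = 8 (gradient nonzero, so P is smooth).
Step 3: tangent line at P: -5·(x − 3) + 8·(y − -3) = 0.
Expanding: -5*x + 8*y + 39 = 0.


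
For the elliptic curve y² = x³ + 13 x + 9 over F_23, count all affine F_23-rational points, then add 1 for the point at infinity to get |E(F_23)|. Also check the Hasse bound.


Affine points = {(0, 3), (0, 20), (1, 0), (3, 11), (3, 12), (6, 2), (6, 21), (7, 11), (7, 12), (8, 2), (8, 21), (9, 2), (9, 21), (10, 9), (10, 14), (13, 11), (13, 12), (16, 9), (16, 14), (18, 7), (18, 16), (19, 10), (19, 13), (20, 9), (20, 14), (22, 8), (22, 15)}; affine count = 27; |E(F_23)| = 28.

Discriminant check: Δ ∝ 4a³ + 27b² = 4·13³ + 27·9² = 4·2197 + 27·81 ≡ 4 (mod 23). Nonzero ⇒ E is nonsingular.
For each x ∈ F_23, compute rhs = x³ + 13·x + 9 mod 23, then count y ∈ F_23 with y² ≡ rhs.
  x = 0: rhs = 9, matching y values: 3, 20 (2 points).
  x = 1: rhs = 0, matching y values: 0 (1 points).
  x = 2: rhs = 20, matching y values: none (0 points).
  x = 3: rhs = 6, matching y values: 11, 12 (2 points).
  x = 4: rhs = 10, matching y values: none (0 points).
  x = 5: rhs = 15, matching y values: none (0 points).
  x = 6: rhs = 4, matching y values: 2, 21 (2 points).
  x = 7: rhs = 6, matching y values: 11, 12 (2 points).
  x = 8: rhs = 4, matching y values: 2, 21 (2 points).
  x = 9: rhs = 4, matching y values: 2, 21 (2 points).
  x = 10: rhs = 12, matching y values: 9, 14 (2 points).
  x = 11: rhs = 11, matching y values: none (0 points).
  x = 12: rhs = 7, matching y values: none (0 points).
  x = 13: rhs = 6, matching y values: 11, 12 (2 points).
  x = 14: rhs = 14, matching y values: none (0 points).
  x = 15: rhs = 14, matching y values: none (0 points).
  x = 16: rhs = 12, matching y values: 9, 14 (2 points).
  x = 17: rhs = 14, matching y values: none (0 points).
  x = 18: rhs = 3, matching y values: 7, 16 (2 points).
  x = 19: rhs = 8, matching y values: 10, 13 (2 points).
  x = 20: rhs = 12, matching y values: 9, 14 (2 points).
  x = 21: rhs = 21, matching y values: none (0 points).
  x = 22: rhs = 18, matching y values: 8, 15 (2 points).
Total affine count: 27.
Full point count |E(F_23)| = 27 + 1 = 28.
Hasse bound: |28 − (23+1)| = |4| = 4 ≤ 2√23 ≈ 9.5917 ✓.


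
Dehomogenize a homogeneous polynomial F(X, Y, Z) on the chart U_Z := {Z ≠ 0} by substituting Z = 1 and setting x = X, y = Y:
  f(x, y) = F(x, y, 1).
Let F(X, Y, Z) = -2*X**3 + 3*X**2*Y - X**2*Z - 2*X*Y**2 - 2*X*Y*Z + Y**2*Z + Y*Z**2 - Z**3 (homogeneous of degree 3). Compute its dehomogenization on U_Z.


f(x, y) = -2*x**3 + 3*x**2*y - x**2 - 2*x*y**2 - 2*x*y + y**2 + y - 1

On U_Z we set Z = 1. Each monomial c·X^i·Y^j·Z^k in F becomes c·x^i·y^j·1^k = c·x^i·y^j.
Substituting Z = 1: F(X, Y, 1) = -2*x**3 + 3*x**2*y - x**2 - 2*x*y**2 - 2*x*y + y**2 + y - 1.
Note: deg(f) ≤ deg(F) = 3; strict inequality happens when F is divisible by Z (lost terms).


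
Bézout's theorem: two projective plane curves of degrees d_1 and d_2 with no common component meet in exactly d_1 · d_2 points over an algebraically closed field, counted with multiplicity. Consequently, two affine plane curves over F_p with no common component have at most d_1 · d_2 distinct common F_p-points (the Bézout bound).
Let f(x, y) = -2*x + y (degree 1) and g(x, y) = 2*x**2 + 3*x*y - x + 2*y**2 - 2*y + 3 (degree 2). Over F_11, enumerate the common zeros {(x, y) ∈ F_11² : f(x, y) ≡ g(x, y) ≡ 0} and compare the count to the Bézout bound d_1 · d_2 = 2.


Common zeros: {(3, 6), (9, 7)}; count = 2; Bézout bound = 2.

deg(f) = 1, deg(g) = 2, so Bézout bound = 2.
Scan x ∈ F_11. For each x, list the y ∈ F_11 with f(x, y) ≡ 0 and those with g(x, y) ≡ 0 (mod 11); the common zeros in that column are the intersection.
  x = 0: f ≡ 0 at y ∈ {0}; g ≡ 0 at y ∈ ∅; common: ∅.
  x = 1: f ≡ 0 at y ∈ {2}; g ≡ 0 at y ∈ ∅; common: ∅.
  x = 2: f ≡ 0 at y ∈ {4}; g ≡ 0 at y ∈ ∅; common: ∅.
  x = 3: f ≡ 0 at y ∈ {6}; g ≡ 0 at y ∈ {6, 7}; common: {6}.
  x = 4: f ≡ 0 at y ∈ {8}; g ≡ 0 at y ∈ ∅; common: ∅.
  x = 5: f ≡ 0 at y ∈ {10}; g ≡ 0 at y ∈ {4, 6}; common: ∅.
  x = 6: f ≡ 0 at y ∈ {1}; g ≡ 0 at y ∈ {4, 10}; common: ∅.
  x = 7: f ≡ 0 at y ∈ {3}; g ≡ 0 at y ∈ {8, 10}; common: ∅.
  x = 8: f ≡ 0 at y ∈ {5}; g ≡ 0 at y ∈ ∅; common: ∅.
  x = 9: f ≡ 0 at y ∈ {7}; g ≡ 0 at y ∈ {7, 8}; common: {7}.
  x = 10: f ≡ 0 at y ∈ {9}; g ≡ 0 at y ∈ ∅; common: ∅.
Collecting: common zeros = {(3, 6), (9, 7)}, so the count is 2.
Comparison with the Bézout bound: 2 ≤ 2 = deg(f)·deg(g), as expected for curves with no common component (the bound is attained).


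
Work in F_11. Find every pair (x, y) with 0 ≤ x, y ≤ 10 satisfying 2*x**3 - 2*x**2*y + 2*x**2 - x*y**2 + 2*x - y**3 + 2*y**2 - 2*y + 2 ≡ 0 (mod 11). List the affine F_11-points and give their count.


Affine F_11-points: {(0, 6), (0, 9), (1, 3), (6, 5), (6, 6), (6, 7), (7, 2), (9, 2), (10, 0), (10, 6), (10, 8)}; count = 11.

For each of the 121 pairs (x, y) ∈ F_11², evaluate f(x, y) mod 11. Record the zeros.
  x = 0: [0↦2, 1↦1, 2↦9, 3↦9, 4↦6, 5↦5, 6↦0, 7↦7, 8↦9, 9↦0, 10↦7]  zeros at y ∈ {6, 9}
  x = 1: [0↦8, 1↦4, 2↦7, 3↦0, 4↦10, 5↦9, 6↦2, 7↦5, 8↦1, 9↦6, 10↦3]  zeros at y ∈ {3}
  x = 2: [0↦8, 1↦8, 2↦2, 3↦6, 4↦3, 5↦9, 6↦7, 7↦2, 8↦10, 9↦3, 10↦8]  zeros at y ∈ ∅
  x = 3: [0↦3, 1↦3, 2↦6, 3↦6, 4↦8, 5↦6, 6↦5, 7↦10, 8↦4, 9↦3, 10↦1]  zeros at y ∈ ∅
  x = 4: [0↦5, 1↦1, 2↦9, 3↦1, 4↦4, 5↦1, 6↦8, 7↦8, 8↦6, 9↦7, 10↦5]  zeros at y ∈ ∅
  x = 5: [0↦4, 1↦3, 2↦1, 3↦3, 4↦3, 5↦6, 6↦6, 7↦8, 8↦6, 9↦5, 10↦10]  zeros at y ∈ ∅
  x = 6: [0↦1, 1↦10, 2↦5, 3↦2, 4↦6, 5↦0, 6↦0, 7↦0, 8↦5, 9↦9, 10↦6]  zeros at y ∈ {5, 6, 7}
  x = 7: [0↦8, 1↦1, 2↦0, 3↦10, 4↦3, 5↦6, 6↦2, 7↦7, 8↦4, 9↦9, 10↦5]  zeros at y ∈ {2}
  x = 8: [0↦4, 1↦10, 2↦9, 3↦6, 4↦6, 5↦3, 6↦2, 7↦8, 8↦4, 9↦6, 10↦8]  zeros at y ∈ ∅
  x = 9: [0↦1, 1↦5, 2↦0, 3↦2, 4↦5, 5↦3, 6↦1, 7↦4, 8↦6, 9↦1, 10↦5]  zeros at y ∈ {2}
  x = 10: [0↦0, 1↦9, 2↦7, 3↦10, 4↦1, 5↦7, 6↦0, 7↦7, 8↦0, 9↦6, 10↦8]  zeros at y ∈ {0, 6, 8}
Collecting zeros: affine points = {(0, 6), (0, 9), (1, 3), (6, 5), (6, 6), (6, 7), (7, 2), (9, 2), (10, 0), (10, 6), (10, 8)}.
Total count |C(F_11)_aff| = 11.


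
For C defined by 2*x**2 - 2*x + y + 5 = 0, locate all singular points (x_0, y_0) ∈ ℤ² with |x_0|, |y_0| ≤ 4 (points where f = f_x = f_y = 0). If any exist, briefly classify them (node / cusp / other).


No singular points in the scanned grid; C is smooth there.

Compute partial derivatives:
  f_x = 4*x - 2.
  f_y = 1.
f_y = 1 is a nonzero constant, so f_y never vanishes: no point (x, y) can satisfy f = f_x = f_y = 0. In particular no (x, y) ∈ {−4, ..., 4}² is singular; the curve is smooth.


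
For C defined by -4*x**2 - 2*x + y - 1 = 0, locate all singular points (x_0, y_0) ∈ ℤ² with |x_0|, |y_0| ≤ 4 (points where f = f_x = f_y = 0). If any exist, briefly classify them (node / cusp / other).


No singular points in the scanned grid; C is smooth there.

Compute partial derivatives:
  f_x = -8*x - 2.
  f_y = 1.
f_y = 1 is a nonzero constant, so f_y never vanishes: no point (x, y) can satisfy f = f_x = f_y = 0. In particular no (x, y) ∈ {−4, ..., 4}² is singular; the curve is smooth.


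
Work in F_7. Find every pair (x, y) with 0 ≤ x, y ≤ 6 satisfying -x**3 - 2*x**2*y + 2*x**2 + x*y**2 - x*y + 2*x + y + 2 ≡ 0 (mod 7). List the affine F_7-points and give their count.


Affine F_7-points: {(0, 5), (4, 3), (4, 4), (5, 0), (5, 1)}; count = 5.

For each of the 49 pairs (x, y) ∈ F_7², evaluate f(x, y) mod 7. Record the zeros.
  x = 0: [0↦2, 1↦3, 2↦4, 3↦5, 4↦6, 5↦0, 6↦1]  zeros at y ∈ {5}
  x = 1: [0↦5, 1↦4, 2↦5, 3↦1, 4↦6, 5↦6, 6↦1]  zeros at y ∈ ∅
  x = 2: [0↦6, 1↦6, 2↦3, 3↦4, 4↦2, 5↦4, 6↦3]  zeros at y ∈ ∅
  x = 3: [0↦6, 1↦3, 2↦6, 3↦1, 4↦2, 5↦2, 6↦1]  zeros at y ∈ ∅
  x = 4: [0↦6, 1↦3, 2↦1, 3↦0, 4↦0, 5↦1, 6↦3]  zeros at y ∈ {3, 4}
  x = 5: [0↦0, 1↦0, 2↦3, 3↦2, 4↦4, 5↦2, 6↦3]  zeros at y ∈ {0, 1}
  x = 6: [0↦3, 1↦2, 2↦6, 3↦1, 4↦1, 5↦6, 6↦2]  zeros at y ∈ ∅
Collecting zeros: affine points = {(0, 5), (4, 3), (4, 4), (5, 0), (5, 1)}.
Total count |C(F_7)_aff| = 5.


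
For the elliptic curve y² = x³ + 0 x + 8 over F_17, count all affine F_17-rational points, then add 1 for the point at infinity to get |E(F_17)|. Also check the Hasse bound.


Affine points = {(0, 5), (0, 12), (1, 3), (1, 14), (2, 4), (2, 13), (3, 1), (3, 16), (4, 2), (4, 15), (11, 8), (11, 9), (12, 6), (12, 11), (14, 7), (14, 10), (15, 0)}; affine count = 17; |E(F_17)| = 18.

Discriminant check: Δ ∝ 4a³ + 27b² = 4·0³ + 27·8² = 4·0 + 27·64 ≡ 11 (mod 17). Nonzero ⇒ E is nonsingular.
For each x ∈ F_17, compute rhs = x³ + 0·x + 8 mod 17, then count y ∈ F_17 with y² ≡ rhs.
  x = 0: rhs = 8, matching y values: 5, 12 (2 points).
  x = 1: rhs = 9, matching y values: 3, 14 (2 points).
  x = 2: rhs = 16, matching y values: 4, 13 (2 points).
  x = 3: rhs = 1, matching y values: 1, 16 (2 points).
  x = 4: rhs = 4, matching y values: 2, 15 (2 points).
  x = 5: rhs = 14, matching y values: none (0 points).
  x = 6: rhs = 3, matching y values: none (0 points).
  x = 7: rhs = 11, matching y values: none (0 points).
  x = 8: rhs = 10, matching y values: none (0 points).
  x = 9: rhs = 6, matching y values: none (0 points).
  x = 10: rhs = 5, matching y values: none (0 points).
  x = 11: rhs = 13, matching y values: 8, 9 (2 points).
  x = 12: rhs = 2, matching y values: 6, 11 (2 points).
  x = 13: rhs = 12, matching y values: none (0 points).
  x = 14: rhs = 15, matching y values: 7, 10 (2 points).
  x = 15: rhs = 0, matching y values: 0 (1 points).
  x = 16: rhs = 7, matching y values: none (0 points).
Total affine count: 17.
Full point count |E(F_17)| = 17 + 1 = 18.
Hasse bound: |18 − (17+1)| = |0| = 0 ≤ 2√17 ≈ 8.2462 ✓.


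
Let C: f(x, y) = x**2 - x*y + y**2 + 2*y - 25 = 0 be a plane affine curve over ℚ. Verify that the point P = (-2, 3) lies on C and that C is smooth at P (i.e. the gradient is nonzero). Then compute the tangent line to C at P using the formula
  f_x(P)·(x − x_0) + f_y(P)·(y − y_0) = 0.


Tangent line at P: -7*x + 10*y - 44 = 0.

Step 1: f(-2, 3) = 0, so P lies on C.
Step 2: partial derivatives
  f_x(x, y) = 2*x - y, f_y(x, y) = -x + 2*y + 2.
  f_x(P) = -7, f_y(P) = 10 (gradient nonzero, so P is smooth).
Step 3: tangent line at P: -7·(x − -2) + 10·(y − 3) = 0.
Expanding: -7*x + 10*y - 44 = 0.


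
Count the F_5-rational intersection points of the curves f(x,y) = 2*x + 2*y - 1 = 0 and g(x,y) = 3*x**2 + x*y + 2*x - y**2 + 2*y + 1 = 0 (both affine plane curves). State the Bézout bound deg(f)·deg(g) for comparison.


Common zeros: {(2, 1), (4, 4)}; count = 2; Bézout bound = 2.

deg(f) = 1, deg(g) = 2, so Bézout bound = 2.
Scan x ∈ F_5. For each x, list the y ∈ F_5 with f(x, y) ≡ 0 and those with g(x, y) ≡ 0 (mod 5); the common zeros in that column are the intersection.
  x = 0: f ≡ 0 at y ∈ {3}; g ≡ 0 at y ∈ ∅; common: ∅.
  x = 1: f ≡ 0 at y ∈ {2}; g ≡ 0 at y ∈ ∅; common: ∅.
  x = 2: f ≡ 0 at y ∈ {1}; g ≡ 0 at y ∈ {1, 3}; common: {1}.
  x = 3: f ≡ 0 at y ∈ {0}; g ≡ 0 at y ∈ {2, 3}; common: ∅.
  x = 4: f ≡ 0 at y ∈ {4}; g ≡ 0 at y ∈ {2, 4}; common: {4}.
Collecting: common zeros = {(2, 1), (4, 4)}, so the count is 2.
Comparison with the Bézout bound: 2 ≤ 2 = deg(f)·deg(g), as expected for curves with no common component (the bound is attained).
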